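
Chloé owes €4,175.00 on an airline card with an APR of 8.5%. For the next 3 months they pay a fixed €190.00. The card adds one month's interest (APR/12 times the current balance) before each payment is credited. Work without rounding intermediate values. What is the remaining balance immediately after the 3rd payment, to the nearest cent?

€3,690.30

Monthly rate r = 8.5%/12 = 0.708333% = 0.00708333.
Each month: B ← B·(1+r) − €190.00.
Month 1: interest €29.57; balance after payment €4,014.57.
Month 2: interest €28.44; balance after payment €3,853.01.
Month 3: interest €27.29; balance after payment €3,690.30.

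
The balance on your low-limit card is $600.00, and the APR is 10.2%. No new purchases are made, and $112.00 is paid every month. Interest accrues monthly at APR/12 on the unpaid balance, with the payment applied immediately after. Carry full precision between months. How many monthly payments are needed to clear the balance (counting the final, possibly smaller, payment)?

Monthly rate r = 10.2%/12 = 0.85% = 0.0085.
Recurrence: B ← B·(1+r) − $112.00.
Month 1: interest $5.10; balance after payment $493.10.
Month 2: interest $4.19; balance after payment $385.29.
Month 3: interest $3.27; balance after payment $276.57.
Month 4: interest $2.35; balance after payment $166.92.
Month 5: interest $1.42; balance after payment $56.34.
Month 6: interest $0.48; balance after payment $0.00.

6 months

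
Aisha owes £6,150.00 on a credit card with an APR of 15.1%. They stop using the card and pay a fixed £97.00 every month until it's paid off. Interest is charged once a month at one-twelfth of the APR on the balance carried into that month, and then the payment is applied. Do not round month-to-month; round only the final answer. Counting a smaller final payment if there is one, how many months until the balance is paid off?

128 payments

Monthly rate r = 15.1%/12 = 1.25833% = 0.0125833.
Recurrence: B ← B·(1+r) − £97.00.
Month 1: interest £77.39; balance after payment £6,130.39.
Month 2: interest £77.14; balance after payment £6,110.53.
Closed form: n = −ln(1 − rB₀/P)/ln(1+r) = −ln(0.20219)/ln(1.01258) ≈ 127.834, so the balance reaches zero during payment 128.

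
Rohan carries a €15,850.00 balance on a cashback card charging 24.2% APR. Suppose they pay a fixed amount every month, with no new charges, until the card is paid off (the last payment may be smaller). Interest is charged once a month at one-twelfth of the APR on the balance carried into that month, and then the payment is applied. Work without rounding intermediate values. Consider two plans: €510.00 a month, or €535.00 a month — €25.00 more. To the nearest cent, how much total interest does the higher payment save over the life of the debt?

Monthly rate r = 24.2%/12 = 2.01667% = 0.0201667.
At €510.00/mo: n = ⌈−ln(1 − rB₀/P)/ln(1+r)⌉ = 50 payments (last €184.26); total interest = total paid − €15,850.00 = €9,324.26.
At €535.00/mo: 46 payments (last €309.26); total interest €8,534.26.
Interest saved = €9,324.26 − €8,534.26 = €790.00.

€790.00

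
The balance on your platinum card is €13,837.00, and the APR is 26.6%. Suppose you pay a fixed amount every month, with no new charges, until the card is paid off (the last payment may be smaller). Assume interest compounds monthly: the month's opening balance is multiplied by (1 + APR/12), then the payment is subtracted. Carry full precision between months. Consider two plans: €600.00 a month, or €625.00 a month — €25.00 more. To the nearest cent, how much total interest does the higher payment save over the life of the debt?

€352.37

Monthly rate r = 26.6%/12 = 2.21667% = 0.0221667.
At €600.00/mo: n = ⌈−ln(1 − rB₀/P)/ln(1+r)⌉ = 33 payments (last €390.56); total interest = total paid − €13,837.00 = €5,753.56.
At €625.00/mo: 31 payments (last €488.19); total interest €5,401.19.
Interest saved = €5,753.56 − €5,401.19 = €352.37.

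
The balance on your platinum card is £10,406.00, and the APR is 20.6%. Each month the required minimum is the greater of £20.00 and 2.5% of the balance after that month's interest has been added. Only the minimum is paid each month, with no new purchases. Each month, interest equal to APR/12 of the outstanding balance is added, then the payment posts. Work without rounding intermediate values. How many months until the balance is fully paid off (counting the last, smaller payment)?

Monthly rate r = 20.6%/12 = 1.71667% = 0.0171667.
While 2.5% of the post-interest balance exceeds £20.00, each month B ← (B·(1+r))·(1 − 0.025), i.e. B shrinks by the factor (1+r)·0.975 = 0.99174.
This holds for months 1–312. Entering month 313 the balance is £781.75; 2.5% of the post-interest balance is now below £20.00, so the flat £20.00 minimum applies from here.
From month 313 a fixed £20.00 at rate r clears £781.75 in 66 more payments. Total: 312 + 66 = 378 months.

378 months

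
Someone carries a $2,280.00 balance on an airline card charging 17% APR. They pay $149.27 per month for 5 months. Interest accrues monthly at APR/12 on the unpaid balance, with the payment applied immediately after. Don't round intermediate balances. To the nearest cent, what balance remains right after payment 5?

Monthly rate r = 17%/12 = 1.41667% = 0.0141667.
Each month: B ← B·(1+r) − $149.27.
Month 1: interest $32.30; balance after payment $2,163.03.
Month 2: interest $30.64; balance after payment $2,044.40.
Month 3: interest $28.96; balance after payment $1,924.10.
Month 4: interest $27.26; balance after payment $1,802.08.
Month 5: interest $25.53; balance after payment $1,678.34.

$1,678.34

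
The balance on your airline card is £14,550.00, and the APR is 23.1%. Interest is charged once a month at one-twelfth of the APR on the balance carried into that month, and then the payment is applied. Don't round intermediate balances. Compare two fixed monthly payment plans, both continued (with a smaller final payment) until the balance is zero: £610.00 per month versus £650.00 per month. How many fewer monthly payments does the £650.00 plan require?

Monthly rate r = 23.1%/12 = 1.925% = 0.01925.
At £610.00/mo: n = ⌈−ln(1 − rB₀/P)/ln(1+r)⌉ = 33 payments (last £144.55); total interest = total paid − £14,550.00 = £5,114.55.
At £650.00/mo: 30 payments (last £368.37); total interest £4,668.37.
Payments saved = 33 − 30 = 3.

3 fewer payments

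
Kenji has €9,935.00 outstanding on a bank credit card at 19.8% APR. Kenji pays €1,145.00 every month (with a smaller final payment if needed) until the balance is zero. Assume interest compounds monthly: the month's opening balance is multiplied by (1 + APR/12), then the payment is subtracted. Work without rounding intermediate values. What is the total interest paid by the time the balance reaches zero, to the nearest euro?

Monthly rate r = 19.8%/12 = 1.65% = 0.0165.
Payoff takes n = ⌈−ln(1 − rB₀/P)/ln(1+r)⌉ = ⌈9.442⌉ = 10 payments; the last is €507.83.
Total paid = 9·€1,145.00 + €507.83 = €10,812.83.
Total interest = total paid − principal = €10,812.83 − €9,935.00 = €877.83.

€878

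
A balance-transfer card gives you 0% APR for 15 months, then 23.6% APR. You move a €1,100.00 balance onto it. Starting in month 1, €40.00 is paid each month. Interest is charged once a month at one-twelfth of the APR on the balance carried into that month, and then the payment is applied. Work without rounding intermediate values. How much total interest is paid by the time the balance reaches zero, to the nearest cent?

Promo months 1–15 at r₀ = 0%/12 = 0; months 16+ at r₁ = 23.6%/12 = 0.0196667.
After month 15 (no interest yet): B = €1,100.00 − 15·€40.00 = €500.00.
Then at r₁ with €40.00/mo: n₂ = −ln(1 − r₁·B/P)/ln(1+r₁) ≈ 14.49 → 15 more payments.
Total paid = 29·€40.00 + €19.57 = €1,179.57; interest = €1,179.57 − €1,100.00 = €79.57.

€79.57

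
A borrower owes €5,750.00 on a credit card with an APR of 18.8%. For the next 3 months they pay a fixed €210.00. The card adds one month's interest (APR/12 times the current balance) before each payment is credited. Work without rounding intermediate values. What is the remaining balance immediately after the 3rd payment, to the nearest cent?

Monthly rate r = 18.8%/12 = 1.56667% = 0.0156667.
Each month: B ← B·(1+r) − €210.00.
Month 1: interest €90.08; balance after payment €5,630.08.
Month 2: interest €88.20; balance after payment €5,508.29.
Month 3: interest €86.30; balance after payment €5,384.58.

€5,384.58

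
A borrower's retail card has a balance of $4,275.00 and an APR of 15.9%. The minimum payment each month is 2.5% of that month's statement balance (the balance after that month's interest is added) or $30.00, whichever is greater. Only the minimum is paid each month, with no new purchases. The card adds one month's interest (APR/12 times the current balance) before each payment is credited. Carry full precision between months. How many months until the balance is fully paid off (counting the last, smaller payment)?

162 months

Monthly rate r = 15.9%/12 = 1.325% = 0.01325.
While 2.5% of the post-interest balance exceeds $30.00, each month B ← (B·(1+r))·(1 − 0.025), i.e. B shrinks by the factor (1+r)·0.975 = 0.98792.
This holds for months 1–106. Entering month 107 the balance is $1,178.65; 2.5% of the post-interest balance is now below $30.00, so the flat $30.00 minimum applies from here.
From month 107 a fixed $30.00 at rate r clears $1,178.65 in 56 more payments. Total: 106 + 56 = 162 months.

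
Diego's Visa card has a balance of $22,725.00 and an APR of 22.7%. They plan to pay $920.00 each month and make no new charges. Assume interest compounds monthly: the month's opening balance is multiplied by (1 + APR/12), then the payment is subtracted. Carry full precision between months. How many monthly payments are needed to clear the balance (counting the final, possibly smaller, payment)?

Monthly rate r = 22.7%/12 = 1.89167% = 0.0189167.
Recurrence: B ← B·(1+r) − $920.00.
Month 1: interest $429.88; balance after payment $22,234.88.
Month 2: interest $420.61; balance after payment $21,735.49.
Closed form: n = −ln(1 − rB₀/P)/ln(1+r) = −ln(0.53274)/ln(1.01892) ≈ 33.603, so the balance reaches zero during payment 34.

34 months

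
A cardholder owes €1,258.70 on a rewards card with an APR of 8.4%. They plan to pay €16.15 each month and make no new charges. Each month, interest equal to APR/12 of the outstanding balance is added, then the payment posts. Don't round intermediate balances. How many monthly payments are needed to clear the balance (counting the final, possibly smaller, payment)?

114 months

Monthly rate r = 8.4%/12 = 0.7% = 0.007.
Recurrence: B ← B·(1+r) − €16.15.
Month 1: interest €8.81; balance after payment €1,251.36.
Month 2: interest €8.76; balance after payment €1,243.97.
Closed form: n = −ln(1 − rB₀/P)/ln(1+r) = −ln(0.45443)/ln(1.007) ≈ 113.066, so the balance reaches zero during payment 114.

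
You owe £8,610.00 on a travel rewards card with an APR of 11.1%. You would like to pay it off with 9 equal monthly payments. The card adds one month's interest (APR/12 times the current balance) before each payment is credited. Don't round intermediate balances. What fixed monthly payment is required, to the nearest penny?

£1,001.46

Monthly rate r = 11.1%/12 = 0.925% = 0.00925.
Level-payment amortization: P = B₀·r / (1 − (1+r)^(−n)) = 8610.00·0.00925 / (1 − 1.00925^(−9)).
Denominator 1 − (1+r)^(−9) = 0.0795267387.
P = 79.6425 / 0.0795267387 ≈ 1001.46.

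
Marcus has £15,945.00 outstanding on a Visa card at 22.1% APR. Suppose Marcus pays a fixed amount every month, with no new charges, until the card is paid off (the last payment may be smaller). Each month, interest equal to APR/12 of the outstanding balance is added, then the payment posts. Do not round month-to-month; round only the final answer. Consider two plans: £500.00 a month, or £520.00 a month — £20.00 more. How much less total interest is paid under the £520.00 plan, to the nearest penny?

£548.48

Monthly rate r = 22.1%/12 = 1.84167% = 0.0184167.
At £500.00/mo: n = ⌈−ln(1 − rB₀/P)/ln(1+r)⌉ = 49 payments (last £250.31); total interest = total paid − £15,945.00 = £8,305.31.
At £520.00/mo: 46 payments (last £301.83); total interest £7,756.83.
Interest saved = £8,305.31 − £7,756.83 = £548.48.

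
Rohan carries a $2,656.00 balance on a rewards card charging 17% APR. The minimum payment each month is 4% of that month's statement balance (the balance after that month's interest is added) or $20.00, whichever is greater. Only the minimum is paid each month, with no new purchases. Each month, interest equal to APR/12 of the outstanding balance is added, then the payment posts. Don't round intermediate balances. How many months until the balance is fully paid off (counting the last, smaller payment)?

94 months

Monthly rate r = 17%/12 = 1.41667% = 0.0141667.
While 4% of the post-interest balance exceeds $20.00, each month B ← (B·(1+r))·(1 − 0.04), i.e. B shrinks by the factor (1+r)·0.96 = 0.9736.
This holds for months 1–63. Entering month 64 the balance is $492.27; 4% of the post-interest balance is now below $20.00, so the flat $20.00 minimum applies from here.
From month 64 a fixed $20.00 at rate r clears $492.27 in 31 more payments. Total: 63 + 31 = 94 months.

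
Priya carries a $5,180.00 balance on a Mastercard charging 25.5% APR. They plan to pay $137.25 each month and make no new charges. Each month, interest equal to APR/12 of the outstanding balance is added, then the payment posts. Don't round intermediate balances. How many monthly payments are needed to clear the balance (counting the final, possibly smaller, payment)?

78 months

Monthly rate r = 25.5%/12 = 2.125% = 0.02125.
Recurrence: B ← B·(1+r) − $137.25.
Month 1: interest $110.08; balance after payment $5,152.82.
Month 2: interest $109.50; balance after payment $5,125.07.
Closed form: n = −ln(1 − rB₀/P)/ln(1+r) = −ln(0.198)/ln(1.02125) ≈ 77.019, so the balance reaches zero during payment 78.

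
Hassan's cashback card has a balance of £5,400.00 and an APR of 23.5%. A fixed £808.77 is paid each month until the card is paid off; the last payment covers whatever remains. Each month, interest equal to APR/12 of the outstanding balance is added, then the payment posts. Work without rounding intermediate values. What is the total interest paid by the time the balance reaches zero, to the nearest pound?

£445

Monthly rate r = 23.5%/12 = 1.95833% = 0.0195833.
Payoff takes n = ⌈−ln(1 − rB₀/P)/ln(1+r)⌉ = ⌈7.225⌉ = 8 payments; the last is £183.65.
Total paid = 7·£808.77 + £183.65 = £5,845.04.
Total interest = total paid − principal = £5,845.04 − £5,400.00 = £445.04.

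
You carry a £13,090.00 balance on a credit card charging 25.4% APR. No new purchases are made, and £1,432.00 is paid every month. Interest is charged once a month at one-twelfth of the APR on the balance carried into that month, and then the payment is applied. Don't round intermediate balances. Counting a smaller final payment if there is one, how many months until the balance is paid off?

Monthly rate r = 25.4%/12 = 2.11667% = 0.0211667.
Recurrence: B ← B·(1+r) − £1,432.00.
Month 1: interest £277.07; balance after payment £11,935.07.
Month 2: interest £252.63; balance after payment £10,755.70.
Closed form: n = −ln(1 − rB₀/P)/ln(1+r) = −ln(0.80651)/ln(1.02117) ≈ 10.266, so the balance reaches zero during payment 11.

11 payments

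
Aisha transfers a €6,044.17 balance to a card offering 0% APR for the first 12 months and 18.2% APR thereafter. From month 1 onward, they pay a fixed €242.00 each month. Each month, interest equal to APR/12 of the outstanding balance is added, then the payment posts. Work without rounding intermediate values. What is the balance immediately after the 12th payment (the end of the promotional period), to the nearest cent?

Promo months 1–12 at r₀ = 0%/12 = 0; months 13+ at r₁ = 18.2%/12 = 0.0151667.
After month 12 (no interest yet): B = €6,044.17 − 12·€242.00 = €3,140.17.

€3,140.17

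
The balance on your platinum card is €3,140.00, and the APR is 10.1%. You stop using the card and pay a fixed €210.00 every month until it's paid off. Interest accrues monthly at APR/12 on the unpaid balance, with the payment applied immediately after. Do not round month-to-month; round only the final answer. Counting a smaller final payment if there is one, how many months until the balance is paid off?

Monthly rate r = 10.1%/12 = 0.841667% = 0.00841667.
Recurrence: B ← B·(1+r) − €210.00.
Month 1: interest €26.43; balance after payment €2,956.43.
Month 2: interest €24.88; balance after payment €2,771.31.
Closed form: n = −ln(1 − rB₀/P)/ln(1+r) = −ln(0.87415)/ln(1.00842) ≈ 16.048, so the balance reaches zero during payment 17.

17 months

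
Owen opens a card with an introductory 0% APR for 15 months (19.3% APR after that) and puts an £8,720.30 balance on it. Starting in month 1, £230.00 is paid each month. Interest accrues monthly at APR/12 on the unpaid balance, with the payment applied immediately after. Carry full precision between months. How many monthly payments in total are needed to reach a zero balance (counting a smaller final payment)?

Promo months 1–15 at r₀ = 0%/12 = 0; months 16+ at r₁ = 19.3%/12 = 0.0160833.
After month 15 (no interest yet): B = £8,720.30 − 15·£230.00 = £5,270.30.
Then at r₁ with £230.00/mo: n₂ = −ln(1 − r₁·B/P)/ln(1+r₁) ≈ 28.81 → 29 more payments.

44 months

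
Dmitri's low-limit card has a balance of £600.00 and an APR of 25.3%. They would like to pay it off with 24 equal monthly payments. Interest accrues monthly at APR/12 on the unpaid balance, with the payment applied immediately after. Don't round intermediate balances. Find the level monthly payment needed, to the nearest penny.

£32.11

Monthly rate r = 25.3%/12 = 2.10833% = 0.0210833.
Level-payment amortization: P = B₀·r / (1 − (1+r)^(−n)) = 600.00·0.0210833 / (1 − 1.02108^(−24)).
Denominator 1 − (1+r)^(−24) = 0.39391784.
P = 12.65 / 0.39391784 ≈ 32.11.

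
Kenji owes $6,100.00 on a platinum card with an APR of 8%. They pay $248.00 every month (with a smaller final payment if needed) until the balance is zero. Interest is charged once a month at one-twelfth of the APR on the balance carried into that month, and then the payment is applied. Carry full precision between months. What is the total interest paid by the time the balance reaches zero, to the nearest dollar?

Monthly rate r = 8%/12 = 0.666667% = 0.00666667.
Payoff takes n = ⌈−ln(1 − rB₀/P)/ln(1+r)⌉ = ⌈26.955⌉ = 27 payments; the last is $236.77.
Total paid = 26·$248.00 + $236.77 = $6,684.77.
Total interest = total paid − principal = $6,684.77 − $6,100.00 = $584.77.

$585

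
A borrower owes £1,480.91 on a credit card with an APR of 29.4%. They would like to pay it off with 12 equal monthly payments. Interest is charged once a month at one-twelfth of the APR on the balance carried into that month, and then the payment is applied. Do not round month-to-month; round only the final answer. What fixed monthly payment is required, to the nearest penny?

Monthly rate r = 29.4%/12 = 2.45% = 0.0245.
Level-payment amortization: P = B₀·r / (1 − (1+r)^(−n)) = 1480.91·0.0245 / (1 − 1.0245^(−12)).
Denominator 1 − (1+r)^(−12) = 0.252077761.
P = 36.2823 / 0.252077761 ≈ 143.93.

£143.93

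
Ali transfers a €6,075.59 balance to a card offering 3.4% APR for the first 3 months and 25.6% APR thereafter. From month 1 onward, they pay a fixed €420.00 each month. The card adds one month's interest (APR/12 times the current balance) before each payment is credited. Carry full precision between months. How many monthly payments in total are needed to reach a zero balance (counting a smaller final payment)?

Promo months 1–3 at r₀ = 3.4%/12 = 0.00283333; months 4+ at r₁ = 25.6%/12 = 0.0213333.
After month 3: iterate B ← B·(1+r₀) − €420.00 for 3 months → €4,863.81.
Then at r₁ with €420.00/mo: n₂ = −ln(1 − r₁·B/P)/ln(1+r₁) ≈ 13.44 → 14 more payments.

17 payments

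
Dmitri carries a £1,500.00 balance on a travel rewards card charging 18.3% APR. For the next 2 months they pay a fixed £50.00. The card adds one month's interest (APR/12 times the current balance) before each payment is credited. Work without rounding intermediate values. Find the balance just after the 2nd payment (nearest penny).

Monthly rate r = 18.3%/12 = 1.525% = 0.01525.
Each month: B ← B·(1+r) − £50.00.
Month 1: interest £22.88; balance after payment £1,472.88.
Month 2: interest £22.46; balance after payment £1,445.34.

£1,445.34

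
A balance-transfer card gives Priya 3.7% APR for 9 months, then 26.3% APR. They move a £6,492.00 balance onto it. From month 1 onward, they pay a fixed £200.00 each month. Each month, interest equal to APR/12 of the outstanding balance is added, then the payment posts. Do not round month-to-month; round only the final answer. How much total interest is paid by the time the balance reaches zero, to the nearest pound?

£2,307

Promo months 1–9 at r₀ = 3.7%/12 = 0.00308333; months 10+ at r₁ = 26.3%/12 = 0.0219167.
After month 9: iterate B ← B·(1+r₀) − £200.00 for 9 months → £4,852.03.
Then at r₁ with £200.00/mo: n₂ = −ln(1 − r₁·B/P)/ln(1+r₁) ≈ 34.99 → 35 more payments.
Total paid = 43·£200.00 + £198.64 = £8,798.64; interest = £8,798.64 − £6,492.00 = £2,306.64.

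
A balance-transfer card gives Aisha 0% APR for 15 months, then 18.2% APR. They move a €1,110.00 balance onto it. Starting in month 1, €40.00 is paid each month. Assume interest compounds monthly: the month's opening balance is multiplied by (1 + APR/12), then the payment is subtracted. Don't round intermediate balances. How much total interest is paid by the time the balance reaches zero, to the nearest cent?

€61.11

Promo months 1–15 at r₀ = 0%/12 = 0; months 16+ at r₁ = 18.2%/12 = 0.0151667.
After month 15 (no interest yet): B = €1,110.00 − 15·€40.00 = €510.00.
Then at r₁ with €40.00/mo: n₂ = −ln(1 − r₁·B/P)/ln(1+r₁) ≈ 14.28 → 15 more payments.
Total paid = 29·€40.00 + €11.11 = €1,171.11; interest = €1,171.11 − €1,110.00 = €61.11.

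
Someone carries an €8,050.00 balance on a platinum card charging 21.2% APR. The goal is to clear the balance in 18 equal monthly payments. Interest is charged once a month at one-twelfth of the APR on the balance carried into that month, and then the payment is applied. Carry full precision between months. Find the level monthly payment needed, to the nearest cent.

€526.00

Monthly rate r = 21.2%/12 = 1.76667% = 0.0176667.
Level-payment amortization: P = B₀·r / (1 − (1+r)^(−n)) = 8050.00·0.0176667 / (1 − 1.01767^(−18)).
Denominator 1 − (1+r)^(−18) = 0.270374326.
P = 142.217 / 0.270374326 ≈ 526.00.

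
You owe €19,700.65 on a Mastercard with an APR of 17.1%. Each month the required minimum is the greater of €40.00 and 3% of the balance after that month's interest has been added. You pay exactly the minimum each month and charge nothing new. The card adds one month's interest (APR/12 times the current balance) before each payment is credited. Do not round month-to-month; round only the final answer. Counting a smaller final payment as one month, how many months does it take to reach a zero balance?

211 months

Monthly rate r = 17.1%/12 = 1.425% = 0.01425.
While 3% of the post-interest balance exceeds €40.00, each month B ← (B·(1+r))·(1 − 0.03), i.e. B shrinks by the factor (1+r)·0.97 = 0.98382.
This holds for months 1–166. Entering month 167 the balance is €1,314.20; 3% of the post-interest balance is now below €40.00, so the flat €40.00 minimum applies from here.
From month 167 a fixed €40.00 at rate r clears €1,314.20 in 45 more payments. Total: 166 + 45 = 211 months.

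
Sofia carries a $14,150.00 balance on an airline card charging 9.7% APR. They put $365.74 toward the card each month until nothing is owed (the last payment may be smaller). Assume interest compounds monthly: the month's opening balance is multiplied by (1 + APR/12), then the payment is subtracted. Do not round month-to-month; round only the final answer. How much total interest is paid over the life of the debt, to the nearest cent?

Monthly rate r = 9.7%/12 = 0.808333% = 0.00808333.
Payoff takes n = ⌈−ln(1 − rB₀/P)/ln(1+r)⌉ = ⌈46.583⌉ = 47 payments; the last is $213.63.
Total paid = 46·$365.74 + $213.63 = $17,037.67.
Total interest = total paid − principal = $17,037.67 − $14,150.00 = $2,887.67.

$2,887.67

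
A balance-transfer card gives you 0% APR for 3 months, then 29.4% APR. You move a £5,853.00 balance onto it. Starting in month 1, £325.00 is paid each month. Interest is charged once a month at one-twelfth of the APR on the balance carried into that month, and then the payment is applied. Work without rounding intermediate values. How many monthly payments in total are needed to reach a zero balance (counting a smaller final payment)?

Promo months 1–3 at r₀ = 0%/12 = 0; months 4+ at r₁ = 29.4%/12 = 0.0245.
After month 3 (no interest yet): B = £5,853.00 − 3·£325.00 = £4,878.00.
Then at r₁ with £325.00/mo: n₂ = −ln(1 − r₁·B/P)/ln(1+r₁) ≈ 18.94 → 19 more payments.

22 months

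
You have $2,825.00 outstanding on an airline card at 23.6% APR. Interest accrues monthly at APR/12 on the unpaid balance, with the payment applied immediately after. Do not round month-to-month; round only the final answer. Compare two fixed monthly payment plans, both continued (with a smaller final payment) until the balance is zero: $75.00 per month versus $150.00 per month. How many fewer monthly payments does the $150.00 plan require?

46 fewer payments

Monthly rate r = 23.6%/12 = 1.96667% = 0.0196667.
At $75.00/mo: n = ⌈−ln(1 − rB₀/P)/ln(1+r)⌉ = 70 payments (last $24.19); total interest = total paid − $2,825.00 = $2,374.19.
At $150.00/mo: 24 payments (last $113.56); total interest $738.56.
Payments saved = 70 − 24 = 46.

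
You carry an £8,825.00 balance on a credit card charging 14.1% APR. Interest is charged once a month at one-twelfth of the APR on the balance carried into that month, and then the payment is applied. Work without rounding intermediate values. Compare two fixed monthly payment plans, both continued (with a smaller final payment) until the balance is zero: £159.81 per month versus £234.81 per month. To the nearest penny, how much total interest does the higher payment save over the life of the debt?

£2,604.95

Monthly rate r = 14.1%/12 = 1.175% = 0.01175.
At £159.81/mo: n = ⌈−ln(1 − rB₀/P)/ln(1+r)⌉ = 90 payments (last £94.71); total interest = total paid − £8,825.00 = £5,492.80.
At £234.81/mo: 50 payments (last £207.16); total interest £2,887.85.
Interest saved = £5,492.80 − £2,887.85 = £2,604.95.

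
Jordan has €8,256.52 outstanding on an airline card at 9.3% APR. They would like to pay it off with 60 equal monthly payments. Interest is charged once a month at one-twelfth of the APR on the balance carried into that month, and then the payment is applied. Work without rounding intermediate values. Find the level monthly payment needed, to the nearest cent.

Monthly rate r = 9.3%/12 = 0.775% = 0.00775.
Level-payment amortization: P = B₀·r / (1 − (1+r)^(−n)) = 8256.52·0.00775 / (1 − 1.00775^(−60)).
Denominator 1 − (1+r)^(−60) = 0.370737878.
P = 63.988 / 0.370737878 ≈ 172.60.

€172.60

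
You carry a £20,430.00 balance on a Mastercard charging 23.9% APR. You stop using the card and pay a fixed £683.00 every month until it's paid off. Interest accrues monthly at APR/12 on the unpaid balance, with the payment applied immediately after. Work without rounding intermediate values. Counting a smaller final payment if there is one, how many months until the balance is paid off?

46 months

Monthly rate r = 23.9%/12 = 1.99167% = 0.0199167.
Recurrence: B ← B·(1+r) − £683.00.
Month 1: interest £406.90; balance after payment £20,153.90.
Month 2: interest £401.40; balance after payment £19,872.30.
Closed form: n = −ln(1 − rB₀/P)/ln(1+r) = −ln(0.40425)/ln(1.01992) ≈ 45.927, so the balance reaches zero during payment 46.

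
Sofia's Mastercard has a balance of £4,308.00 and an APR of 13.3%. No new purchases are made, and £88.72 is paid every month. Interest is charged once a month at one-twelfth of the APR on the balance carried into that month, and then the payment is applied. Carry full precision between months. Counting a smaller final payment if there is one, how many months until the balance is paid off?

Monthly rate r = 13.3%/12 = 1.10833% = 0.0110833.
Recurrence: B ← B·(1+r) − £88.72.
Month 1: interest £47.75; balance after payment £4,267.03.
Month 2: interest £47.29; balance after payment £4,225.60.
Closed form: n = −ln(1 − rB₀/P)/ln(1+r) = −ln(0.46182)/ln(1.01108) ≈ 70.091, so the balance reaches zero during payment 71.

71 months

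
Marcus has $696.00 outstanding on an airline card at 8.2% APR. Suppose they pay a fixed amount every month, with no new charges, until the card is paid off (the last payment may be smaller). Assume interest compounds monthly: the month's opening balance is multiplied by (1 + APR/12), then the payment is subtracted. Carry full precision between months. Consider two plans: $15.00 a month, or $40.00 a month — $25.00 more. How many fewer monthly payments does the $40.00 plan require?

Monthly rate r = 8.2%/12 = 0.683333% = 0.00683333.
At $15.00/mo: n = ⌈−ln(1 − rB₀/P)/ln(1+r)⌉ = 56 payments (last $14.98); total interest = total paid − $696.00 = $143.98.
At $40.00/mo: 19 payments (last $23.54); total interest $47.54.
Payments saved = 56 − 19 = 37.

37 fewer payments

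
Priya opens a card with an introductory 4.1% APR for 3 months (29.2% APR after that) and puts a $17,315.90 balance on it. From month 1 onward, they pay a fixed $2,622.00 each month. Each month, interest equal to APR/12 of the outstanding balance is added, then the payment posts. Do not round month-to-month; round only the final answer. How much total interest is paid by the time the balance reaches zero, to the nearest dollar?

Promo months 1–3 at r₀ = 4.1%/12 = 0.00341667; months 4+ at r₁ = 29.2%/12 = 0.0243333.
After month 3: iterate B ← B·(1+r₀) − $2,622.00 for 3 months → $9,601.09.
Then at r₁ with $2,622.00/mo: n₂ = −ln(1 − r₁·B/P)/ln(1+r₁) ≈ 3.88 → 4 more payments.
Total paid = 6·$2,622.00 + $2,315.20 = $18,047.20; interest = $18,047.20 − $17,315.90 = $731.30.

$731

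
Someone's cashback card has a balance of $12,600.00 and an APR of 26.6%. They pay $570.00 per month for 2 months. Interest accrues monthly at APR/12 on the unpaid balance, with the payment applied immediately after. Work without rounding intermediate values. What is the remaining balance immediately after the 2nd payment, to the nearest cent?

$12,012.16

Monthly rate r = 26.6%/12 = 2.21667% = 0.0221667.
Each month: B ← B·(1+r) − $570.00.
Month 1: interest $279.30; balance after payment $12,309.30.
Month 2: interest $272.86; balance after payment $12,012.16.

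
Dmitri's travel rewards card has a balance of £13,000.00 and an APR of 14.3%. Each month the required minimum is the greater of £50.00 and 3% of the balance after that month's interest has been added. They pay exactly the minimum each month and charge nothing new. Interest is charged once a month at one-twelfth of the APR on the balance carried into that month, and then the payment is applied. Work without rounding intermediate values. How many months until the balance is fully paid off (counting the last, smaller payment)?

Monthly rate r = 14.3%/12 = 1.19167% = 0.0119167.
While 3% of the post-interest balance exceeds £50.00, each month B ← (B·(1+r))·(1 − 0.03), i.e. B shrinks by the factor (1+r)·0.97 = 0.98156.
This holds for months 1–111. Entering month 112 the balance is £1,646.92; 3% of the post-interest balance is now below £50.00, so the flat £50.00 minimum applies from here.
From month 112 a fixed £50.00 at rate r clears £1,646.92 in 43 more payments. Total: 111 + 43 = 154 months.

154 months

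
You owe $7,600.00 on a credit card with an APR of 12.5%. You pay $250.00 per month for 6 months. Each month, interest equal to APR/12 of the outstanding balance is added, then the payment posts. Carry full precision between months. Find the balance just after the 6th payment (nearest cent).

$6,547.93

Monthly rate r = 12.5%/12 = 1.04167% = 0.0104167.
Each month: B ← B·(1+r) − $250.00.
Month 1: interest $79.17; balance after payment $7,429.17.
Month 2: interest $77.39; balance after payment $7,256.55.
Month 3: interest $75.59; balance after payment $7,082.14.
Month 4: interest $73.77; balance after payment $6,905.92.
Month 5: interest $71.94; balance after payment $6,727.85.
Month 6: interest $70.08; balance after payment $6,547.93.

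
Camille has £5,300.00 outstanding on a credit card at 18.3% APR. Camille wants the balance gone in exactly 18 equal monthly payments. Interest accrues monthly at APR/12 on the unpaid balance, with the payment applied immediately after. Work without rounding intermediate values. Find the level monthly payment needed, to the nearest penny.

Monthly rate r = 18.3%/12 = 1.525% = 0.01525.
Level-payment amortization: P = B₀·r / (1 − (1+r)^(−n)) = 5300.00·0.01525 / (1 − 1.01525^(−18)).
Denominator 1 − (1+r)^(−18) = 0.238471725.
P = 80.825 / 0.238471725 ≈ 338.93.

£338.93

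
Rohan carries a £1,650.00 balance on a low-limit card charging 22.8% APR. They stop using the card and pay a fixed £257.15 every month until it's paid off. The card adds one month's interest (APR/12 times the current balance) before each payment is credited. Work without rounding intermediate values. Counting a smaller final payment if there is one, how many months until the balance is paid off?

Monthly rate r = 22.8%/12 = 1.9% = 0.019.
Recurrence: B ← B·(1+r) − £257.15.
Month 1: interest £31.35; balance after payment £1,424.20.
Month 2: interest £27.06; balance after payment £1,194.11.
Closed form: n = −ln(1 − rB₀/P)/ln(1+r) = −ln(0.87809)/ln(1.019) ≈ 6.907, so the balance reaches zero during payment 7.

7 months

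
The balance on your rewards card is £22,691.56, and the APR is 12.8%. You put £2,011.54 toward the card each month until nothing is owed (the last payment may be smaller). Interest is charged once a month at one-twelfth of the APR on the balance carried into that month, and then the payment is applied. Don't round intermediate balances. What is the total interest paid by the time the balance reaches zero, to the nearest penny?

£1,615.20

Monthly rate r = 12.8%/12 = 1.06667% = 0.0106667.
Payoff takes n = ⌈−ln(1 − rB₀/P)/ln(1+r)⌉ = ⌈12.083⌉ = 13 payments; the last is £168.28.
Total paid = 12·£2,011.54 + £168.28 = £24,306.76.
Total interest = total paid − principal = £24,306.76 − £22,691.56 = £1,615.20.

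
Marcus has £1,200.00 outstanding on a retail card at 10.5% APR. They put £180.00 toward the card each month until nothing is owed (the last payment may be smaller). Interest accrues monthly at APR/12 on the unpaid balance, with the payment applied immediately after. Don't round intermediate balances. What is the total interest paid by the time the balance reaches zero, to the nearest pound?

Monthly rate r = 10.5%/12 = 0.875% = 0.00875.
Payoff takes n = ⌈−ln(1 − rB₀/P)/ln(1+r)⌉ = ⌈6.899⌉ = 7 payments; the last is £161.90.
Total paid = 6·£180.00 + £161.90 = £1,241.90.
Total interest = total paid − principal = £1,241.90 − £1,200.00 = £41.90.

£42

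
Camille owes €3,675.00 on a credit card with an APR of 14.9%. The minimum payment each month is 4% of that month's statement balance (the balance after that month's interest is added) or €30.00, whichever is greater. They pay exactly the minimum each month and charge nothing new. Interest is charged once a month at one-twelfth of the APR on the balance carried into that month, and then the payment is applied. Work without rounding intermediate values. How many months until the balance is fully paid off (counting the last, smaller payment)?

Monthly rate r = 14.9%/12 = 1.24167% = 0.0124167.
While 4% of the post-interest balance exceeds €30.00, each month B ← (B·(1+r))·(1 − 0.04), i.e. B shrinks by the factor (1+r)·0.96 = 0.97192.
This holds for months 1–57. Entering month 58 the balance is €724.76; 4% of the post-interest balance is now below €30.00, so the flat €30.00 minimum applies from here.
From month 58 a fixed €30.00 at rate r clears €724.76 in 29 more payments. Total: 57 + 29 = 86 months.

86 months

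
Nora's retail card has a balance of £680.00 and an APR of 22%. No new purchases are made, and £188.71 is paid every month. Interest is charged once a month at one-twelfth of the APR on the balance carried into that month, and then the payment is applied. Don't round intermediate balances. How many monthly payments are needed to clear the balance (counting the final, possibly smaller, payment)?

Monthly rate r = 22%/12 = 1.83333% = 0.0183333.
Recurrence: B ← B·(1+r) − £188.71.
Month 1: interest £12.47; balance after payment £503.76.
Month 2: interest £9.24; balance after payment £324.28.
Month 3: interest £5.95; balance after payment £141.52.
Month 4: interest £2.59; balance after payment £0.00.

4 months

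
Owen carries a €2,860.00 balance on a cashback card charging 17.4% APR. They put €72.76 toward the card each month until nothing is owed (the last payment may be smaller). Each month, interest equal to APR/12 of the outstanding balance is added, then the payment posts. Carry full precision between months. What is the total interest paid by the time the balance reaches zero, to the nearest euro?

Monthly rate r = 17.4%/12 = 1.45% = 0.0145.
Payoff takes n = ⌈−ln(1 − rB₀/P)/ln(1+r)⌉ = ⌈58.619⌉ = 59 payments; the last is €45.14.
Total paid = 58·€72.76 + €45.14 = €4,265.22.
Total interest = total paid − principal = €4,265.22 − €2,860.00 = €1,405.22.

€1,405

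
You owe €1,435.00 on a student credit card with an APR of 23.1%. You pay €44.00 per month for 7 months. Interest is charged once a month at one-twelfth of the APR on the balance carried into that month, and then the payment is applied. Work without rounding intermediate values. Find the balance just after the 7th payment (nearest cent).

Monthly rate r = 23.1%/12 = 1.925% = 0.01925.
Each month: B ← B·(1+r) − €44.00.
Month 1: interest €27.62; balance after payment €1,418.62.
Month 2: interest €27.31; balance after payment €1,401.93.
Month 3: interest €26.99; balance after payment €1,384.92.
Month 4: interest €26.66; balance after payment €1,367.58.
Month 5: interest €26.33; balance after payment €1,349.91.
Month 6: interest €25.99; balance after payment €1,331.89.
Month 7: interest €25.64; balance after payment €1,313.53.

€1,313.53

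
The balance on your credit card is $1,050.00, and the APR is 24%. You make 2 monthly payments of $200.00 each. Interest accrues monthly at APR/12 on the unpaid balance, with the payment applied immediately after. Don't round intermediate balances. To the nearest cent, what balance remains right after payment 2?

$688.42

Monthly rate r = 24%/12 = 2% = 0.02.
Each month: B ← B·(1+r) − $200.00.
Month 1: interest $21.00; balance after payment $871.00.
Month 2: interest $17.42; balance after payment $688.42.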